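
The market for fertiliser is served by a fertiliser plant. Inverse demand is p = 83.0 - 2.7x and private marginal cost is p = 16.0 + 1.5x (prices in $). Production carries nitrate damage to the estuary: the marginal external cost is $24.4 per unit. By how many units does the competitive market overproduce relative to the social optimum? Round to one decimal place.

5.8 units

Market equilibrium (private): 16.0 + 1.5x = 83.0 - 2.7x → x_m = 15.9524.
Social marginal cost = private MC + MEC = 40.4 + 1.5x.
Set SMC = demand: 40.4 + 1.5x = 83.0 - 2.7x → x* = 10.1429.
Gap = |15.9524 − 10.1429| = 5.8095.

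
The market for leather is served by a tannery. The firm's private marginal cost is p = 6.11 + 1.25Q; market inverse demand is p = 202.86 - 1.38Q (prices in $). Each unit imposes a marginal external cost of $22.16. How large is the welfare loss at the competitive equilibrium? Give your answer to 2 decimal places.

DWL = $93.36

Market equilibrium (private): 6.11 + 1.25Q = 202.86 - 1.38Q → Q_m = 74.8099.
Social marginal cost = private MC + MEC = 28.27 + 1.25Q.
Set SMC = demand: 28.27 + 1.25Q = 202.86 - 1.38Q → Q* = 66.3840.
The loss is the area between SMC and demand from Q* to Q_m; with linear curves that's a triangle of height MEC(Q_m).
DWL = ½ × 8.4259 × 22.1600 = 93.3590.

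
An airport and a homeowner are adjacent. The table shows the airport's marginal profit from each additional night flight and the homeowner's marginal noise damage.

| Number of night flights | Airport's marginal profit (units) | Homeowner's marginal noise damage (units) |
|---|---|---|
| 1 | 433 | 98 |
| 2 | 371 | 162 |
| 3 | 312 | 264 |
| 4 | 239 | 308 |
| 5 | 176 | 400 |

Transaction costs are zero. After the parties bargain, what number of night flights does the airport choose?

3

Bargaining reaches the level where marginal profit last exceeds marginal noise damage.
That holds through level 3 (312 ≥ 264) but not at 4 (239 < 308).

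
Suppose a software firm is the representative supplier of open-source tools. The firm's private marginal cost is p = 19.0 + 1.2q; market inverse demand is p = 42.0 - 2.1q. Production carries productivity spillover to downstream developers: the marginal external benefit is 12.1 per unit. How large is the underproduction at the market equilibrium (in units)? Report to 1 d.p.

Market equilibrium (private): 19.0 + 1.2q = 42.0 - 2.1q → q_m = 6.9697.
Social marginal cost = private MC − MEB = 6.9 + 1.2q.
Set SMC = demand: 6.9 + 1.2q = 42.0 - 2.1q → q* = 10.6364.
Gap = |6.9697 − 10.6364| = 3.6667.

3.7 units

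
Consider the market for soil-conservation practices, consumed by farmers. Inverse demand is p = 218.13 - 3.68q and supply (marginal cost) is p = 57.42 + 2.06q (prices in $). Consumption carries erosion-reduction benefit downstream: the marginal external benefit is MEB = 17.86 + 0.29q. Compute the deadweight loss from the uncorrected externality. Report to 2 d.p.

Market equilibrium (private): 57.42 + 2.06q = 218.13 - 3.68q → q_m = 27.9983.
Social marginal benefit = demand + MEB = 235.99 - 3.39q.
Set SMB = MC: 235.99 - 3.39q = 57.42 + 2.06q → q* = 32.7651.
The loss is the area between SMB and MC from q* to q_m; with linear curves that's a triangle of height MEB(q_m).
DWL = ½ × 4.7668 × 25.9795 = 61.9195.

DWL = $61.92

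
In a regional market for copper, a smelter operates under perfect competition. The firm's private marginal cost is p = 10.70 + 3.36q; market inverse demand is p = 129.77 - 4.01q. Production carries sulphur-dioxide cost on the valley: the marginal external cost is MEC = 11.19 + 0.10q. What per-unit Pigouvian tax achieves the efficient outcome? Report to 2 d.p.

tax = 12.63 per unit

Social marginal cost = private MC + MEC = 21.89 + 3.46q.
Set SMC = demand: 21.89 + 3.46q = 129.77 - 4.01q → q* = 14.4418.
The Pigouvian tax equals MEC at q*: 11.19 + 0.10×14.4418 = 12.6342.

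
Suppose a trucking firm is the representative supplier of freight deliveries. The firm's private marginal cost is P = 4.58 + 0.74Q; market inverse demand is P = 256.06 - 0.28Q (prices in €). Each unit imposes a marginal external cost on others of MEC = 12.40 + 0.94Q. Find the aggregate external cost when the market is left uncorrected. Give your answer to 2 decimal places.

€31626.82

Market equilibrium (private): 4.58 + 0.74Q = 256.06 - 0.28Q → Q_m = 246.5490.
Total external cost = ∫₀^{Q_m} (12.40 + 0.94Q) dQ = 12.40×246.5490 + ½×0.94×246.5490² = 31626.8200.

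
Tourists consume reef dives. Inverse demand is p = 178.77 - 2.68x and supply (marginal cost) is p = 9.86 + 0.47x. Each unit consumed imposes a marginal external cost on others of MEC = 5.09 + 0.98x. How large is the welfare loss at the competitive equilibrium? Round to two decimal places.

Market equilibrium (private): 9.86 + 0.47x = 178.77 - 2.68x → x_m = 53.6222.
Social marginal benefit = demand − MEC = 173.68 - 3.66x.
Set SMB = MC: 173.68 - 3.66x = 9.86 + 0.47x → x* = 39.6659.
Between x* and x_m the wedge MC − SMB runs linearly from 0 to MEC(x_m), so the loss is a triangle.
DWL = ½ × 13.9563 × 57.6398 = 402.2192.

DWL = 402.22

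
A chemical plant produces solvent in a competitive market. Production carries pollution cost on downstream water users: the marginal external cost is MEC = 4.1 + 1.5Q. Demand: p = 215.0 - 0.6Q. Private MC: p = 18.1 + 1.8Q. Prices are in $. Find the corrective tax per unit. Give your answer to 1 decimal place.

Social marginal cost = private MC + MEC = 22.2 + 3.3Q.
Set SMC = demand: 22.2 + 3.3Q = 215.0 - 0.6Q → Q* = 49.4359.
The Pigouvian tax equals MEC at Q*: 4.1 + 1.5×49.4359 = 78.2539.

tax = $78.3 per unit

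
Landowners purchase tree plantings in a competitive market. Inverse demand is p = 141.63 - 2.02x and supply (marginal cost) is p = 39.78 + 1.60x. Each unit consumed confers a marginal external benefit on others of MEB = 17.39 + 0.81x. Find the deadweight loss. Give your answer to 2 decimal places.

DWL = 287.26

Market equilibrium (private): 39.78 + 1.60x = 141.63 - 2.02x → x_m = 28.1354.
Social marginal benefit = demand + MEB = 159.02 - 1.21x.
Set SMB = MC: 159.02 - 1.21x = 39.78 + 1.60x → x* = 42.4342.
Height of the DWL triangle at x_m is SMB(x_m) − MC(x_m) = MEB(x_m) = 40.1796.
DWL = ½ × 14.2988 × 40.1796 = 287.2600.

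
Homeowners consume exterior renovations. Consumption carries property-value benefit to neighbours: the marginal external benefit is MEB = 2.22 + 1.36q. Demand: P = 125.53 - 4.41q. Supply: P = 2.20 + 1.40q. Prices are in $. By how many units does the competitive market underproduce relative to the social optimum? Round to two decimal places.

Market equilibrium (private): 2.20 + 1.40q = 125.53 - 4.41q → q_m = 21.2272.
Social marginal benefit = demand + MEB = 127.75 - 3.05q.
Set SMB = MC: 127.75 - 3.05q = 2.20 + 1.40q → q* = 28.2135.
Gap = |21.2272 − 28.2135| = 6.9863.

6.99 units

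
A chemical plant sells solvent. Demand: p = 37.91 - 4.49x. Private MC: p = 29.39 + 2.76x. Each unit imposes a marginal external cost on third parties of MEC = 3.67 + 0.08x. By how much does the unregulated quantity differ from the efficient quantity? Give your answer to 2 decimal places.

Market equilibrium (private): 29.39 + 2.76x = 37.91 - 4.49x → x_m = 1.1752.
Social marginal cost = private MC + MEC = 33.06 + 2.84x.
Set SMC = demand: 33.06 + 2.84x = 37.91 - 4.49x → x* = 0.6617.
Gap = |1.1752 − 0.6617| = 0.5135.

0.51 units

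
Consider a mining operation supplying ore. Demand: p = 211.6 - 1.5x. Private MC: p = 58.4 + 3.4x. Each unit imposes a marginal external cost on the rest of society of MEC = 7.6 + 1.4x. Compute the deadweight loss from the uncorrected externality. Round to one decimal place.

DWL = 209.4

Market equilibrium (private): 58.4 + 3.4x = 211.6 - 1.5x → x_m = 31.2653.
Social marginal cost = private MC + MEC = 66.0 + 4.8x.
Set SMC = demand: 66.0 + 4.8x = 211.6 - 1.5x → x* = 23.1111.
The loss is the area between SMC and demand from x* to x_m; with linear curves that's a triangle of height MEC(x_m).
DWL = ½ × 8.1542 × 51.3714 = 209.4463.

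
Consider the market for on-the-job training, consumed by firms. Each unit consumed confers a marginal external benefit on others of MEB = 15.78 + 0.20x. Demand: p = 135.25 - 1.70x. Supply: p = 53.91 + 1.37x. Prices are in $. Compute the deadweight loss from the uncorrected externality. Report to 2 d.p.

Market equilibrium (private): 53.91 + 1.37x = 135.25 - 1.70x → x_m = 26.4951.
Social marginal benefit = demand + MEB = 151.03 - 1.50x.
Set SMB = MC: 151.03 - 1.50x = 53.91 + 1.37x → x* = 33.8397.
Between x* and x_m the wedge SMB − MC runs linearly from 0 to MEB(x_m), so the loss is a triangle.
DWL = ½ × 7.3446 × 21.0790 = 77.4084.

DWL = $77.41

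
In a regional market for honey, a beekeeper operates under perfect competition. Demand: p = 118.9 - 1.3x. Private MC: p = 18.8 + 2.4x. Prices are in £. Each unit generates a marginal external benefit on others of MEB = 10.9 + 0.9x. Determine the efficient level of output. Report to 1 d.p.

x* = 39.6

Social marginal cost = private MC − MEB = 7.9 + 1.5x.
Set SMC = demand: 7.9 + 1.5x = 118.9 - 1.3x → x* = 39.6429.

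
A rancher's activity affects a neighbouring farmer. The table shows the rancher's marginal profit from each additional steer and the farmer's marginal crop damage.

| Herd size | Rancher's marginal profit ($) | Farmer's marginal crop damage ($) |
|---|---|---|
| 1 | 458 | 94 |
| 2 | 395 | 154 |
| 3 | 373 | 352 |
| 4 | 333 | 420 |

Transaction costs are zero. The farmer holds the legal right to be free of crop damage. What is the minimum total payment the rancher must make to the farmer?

Efficient level: marginal profit ≥ marginal crop damage through level 3, so k* = 3.
With the farmer holding the right, the rancher must at least compensate total damage at k*: 94 + 154 + 352 = 600.

$600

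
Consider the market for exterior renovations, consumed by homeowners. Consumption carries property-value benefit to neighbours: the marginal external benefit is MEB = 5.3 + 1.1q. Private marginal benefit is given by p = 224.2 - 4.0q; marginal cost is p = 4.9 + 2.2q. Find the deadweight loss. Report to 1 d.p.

DWL = 191.6

Market equilibrium (private): 4.9 + 2.2q = 224.2 - 4.0q → q_m = 35.3710.
Social marginal benefit = demand + MEB = 229.5 - 2.9q.
Set SMB = MC: 229.5 - 2.9q = 4.9 + 2.2q → q* = 44.0392.
The loss is the area between SMB and MC from q* to q_m; with linear curves that's a triangle of height MEB(q_m).
DWL = ½ × 8.6682 × 44.2081 = 191.6023.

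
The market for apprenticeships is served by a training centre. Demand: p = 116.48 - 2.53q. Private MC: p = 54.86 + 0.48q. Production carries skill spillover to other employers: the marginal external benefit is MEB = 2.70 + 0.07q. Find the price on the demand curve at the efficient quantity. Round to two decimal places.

Social marginal cost = private MC − MEB = 52.16 + 0.41q.
Set SMC = demand: 52.16 + 0.41q = 116.48 - 2.53q → q* = 21.8776.
Consumer price on the demand curve at q*: 116.48 − 2.53×21.8776 = 61.1297.

P = 61.13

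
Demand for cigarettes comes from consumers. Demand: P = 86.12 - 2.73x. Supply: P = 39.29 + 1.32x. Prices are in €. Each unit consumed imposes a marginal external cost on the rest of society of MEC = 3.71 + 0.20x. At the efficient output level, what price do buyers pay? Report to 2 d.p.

P = €58.42

Social marginal benefit = demand − MEC = 82.41 - 2.93x.
Set SMB = MC: 82.41 - 2.93x = 39.29 + 1.32x → x* = 10.1459.
Consumer price on the demand curve at x*: 86.12 − 2.73×10.1459 = 58.4217.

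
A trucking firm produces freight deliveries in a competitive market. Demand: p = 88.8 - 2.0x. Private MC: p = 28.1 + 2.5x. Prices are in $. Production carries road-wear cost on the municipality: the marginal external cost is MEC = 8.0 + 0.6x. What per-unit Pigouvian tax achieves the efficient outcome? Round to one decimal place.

tax = $14.2 per unit

Social marginal cost = private MC + MEC = 36.1 + 3.1x.
Set SMC = demand: 36.1 + 3.1x = 88.8 - 2.0x → x* = 10.3333.
The Pigouvian tax equals MEC at x*: 8.0 + 0.6×10.3333 = 14.2000.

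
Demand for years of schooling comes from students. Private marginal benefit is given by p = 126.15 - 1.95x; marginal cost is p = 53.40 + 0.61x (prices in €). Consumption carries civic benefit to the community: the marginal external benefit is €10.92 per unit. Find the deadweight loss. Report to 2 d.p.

Market equilibrium (private): 53.40 + 0.61x = 126.15 - 1.95x → x_m = 28.4180.
Social marginal benefit = demand + MEB = 137.07 - 1.95x.
Set SMB = MC: 137.07 - 1.95x = 53.40 + 0.61x → x* = 32.6836.
The welfare-loss triangle has base |x_m − x*| and height MEB(x_m) (the vertical gap between SMB and MC is zero at x* and MEB at x_m).
DWL = ½ × 4.2656 × 10.9200 = 23.2902.

DWL = €23.29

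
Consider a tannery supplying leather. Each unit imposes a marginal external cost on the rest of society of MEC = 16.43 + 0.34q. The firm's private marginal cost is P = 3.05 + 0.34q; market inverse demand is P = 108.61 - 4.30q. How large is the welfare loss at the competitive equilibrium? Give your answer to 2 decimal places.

DWL = 58.63

Market equilibrium (private): 3.05 + 0.34q = 108.61 - 4.30q → q_m = 22.7500.
Social marginal cost = private MC + MEC = 19.48 + 0.68q.
Set SMC = demand: 19.48 + 0.68q = 108.61 - 4.30q → q* = 17.8976.
Between q* and q_m the wedge SMC − demand runs linearly from 0 to MEC(q_m), so the loss is a triangle.
DWL = ½ × 4.8524 × 24.1650 = 58.6291.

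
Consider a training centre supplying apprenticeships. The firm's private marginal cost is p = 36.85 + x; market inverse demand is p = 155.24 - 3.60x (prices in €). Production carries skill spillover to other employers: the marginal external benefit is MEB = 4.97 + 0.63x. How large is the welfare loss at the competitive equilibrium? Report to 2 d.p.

DWL = €56.52

Market equilibrium (private): 36.85 + x = 155.24 - 3.60x → x_m = 25.7370.
Social marginal cost = private MC − MEB = 31.88 + 0.37x.
Set SMC = demand: 31.88 + 0.37x = 155.24 - 3.60x → x* = 31.0730.
The welfare-loss triangle has base |x_m − x*| and height MEB(x_m) (the vertical gap between SMC and demand is zero at x* and MEB at x_m).
DWL = ½ × 5.3360 × 21.1843 = 56.5197.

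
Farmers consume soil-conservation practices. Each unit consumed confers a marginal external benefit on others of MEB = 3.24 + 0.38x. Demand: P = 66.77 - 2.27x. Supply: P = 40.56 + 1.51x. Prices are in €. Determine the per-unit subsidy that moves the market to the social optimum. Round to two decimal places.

Social marginal benefit = demand + MEB = 70.01 - 1.89x.
Set SMB = MC: 70.01 - 1.89x = 40.56 + 1.51x → x* = 8.6618.
The Pigouvian subsidy equals MEB at x*: 3.24 + 0.38×8.6618 = 6.5315.

subsidy = €6.53 per unit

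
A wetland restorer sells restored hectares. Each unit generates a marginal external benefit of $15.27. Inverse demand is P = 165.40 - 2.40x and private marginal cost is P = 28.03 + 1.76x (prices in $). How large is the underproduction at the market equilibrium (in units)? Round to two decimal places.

3.67 units

Market equilibrium (private): 28.03 + 1.76x = 165.40 - 2.40x → x_m = 33.0216.
Social marginal cost = private MC − MEB = 12.76 + 1.76x.
Set SMC = demand: 12.76 + 1.76x = 165.40 - 2.40x → x* = 36.6923.
Gap = |33.0216 − 36.6923| = 3.6707.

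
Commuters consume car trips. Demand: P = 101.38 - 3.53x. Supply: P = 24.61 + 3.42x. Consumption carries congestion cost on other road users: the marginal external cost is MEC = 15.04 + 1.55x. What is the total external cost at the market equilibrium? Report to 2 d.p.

260.69

Market equilibrium (private): 24.61 + 3.42x = 101.38 - 3.53x → x_m = 11.0460.
Total external cost = ∫₀^{x_m} (15.04 + 1.55x) dx = 15.04×11.0460 + ½×1.55×11.0460² = 260.6928.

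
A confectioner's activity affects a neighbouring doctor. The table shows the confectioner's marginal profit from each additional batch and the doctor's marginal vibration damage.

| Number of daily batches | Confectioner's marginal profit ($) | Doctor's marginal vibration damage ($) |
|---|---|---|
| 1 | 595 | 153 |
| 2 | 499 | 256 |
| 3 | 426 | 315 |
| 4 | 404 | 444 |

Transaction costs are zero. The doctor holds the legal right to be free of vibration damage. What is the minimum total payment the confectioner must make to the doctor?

$724

Efficient level: marginal profit ≥ marginal vibration damage through level 3, so k* = 3.
With the doctor holding the right, the confectioner must at least compensate total damage at k*: 153 + 256 + 315 = 724.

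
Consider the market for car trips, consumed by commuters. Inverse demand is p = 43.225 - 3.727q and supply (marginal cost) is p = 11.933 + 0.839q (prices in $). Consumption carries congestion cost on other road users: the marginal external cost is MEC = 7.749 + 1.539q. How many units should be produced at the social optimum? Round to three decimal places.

Social marginal benefit = demand − MEC = 35.476 - 5.266q.
Set SMB = MC: 35.476 - 5.266q = 11.933 + 0.839q → q* = 3.8563.

q* = 3.856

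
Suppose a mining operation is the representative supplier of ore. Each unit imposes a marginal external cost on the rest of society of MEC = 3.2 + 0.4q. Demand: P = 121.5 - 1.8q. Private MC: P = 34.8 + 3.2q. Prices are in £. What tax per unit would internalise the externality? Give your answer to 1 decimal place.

tax = £9.4 per unit

Social marginal cost = private MC + MEC = 38.0 + 3.6q.
Set SMC = demand: 38.0 + 3.6q = 121.5 - 1.8q → q* = 15.4630.
The Pigouvian tax equals MEC at q*: 3.2 + 0.4×15.4630 = 9.3852.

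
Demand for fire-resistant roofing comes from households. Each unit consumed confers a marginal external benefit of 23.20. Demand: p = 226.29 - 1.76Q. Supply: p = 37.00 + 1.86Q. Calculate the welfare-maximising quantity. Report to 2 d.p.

Social marginal benefit = demand + MEB = 249.49 - 1.76Q.
Set SMB = MC: 249.49 - 1.76Q = 37.00 + 1.86Q → Q* = 58.6989.

Q* = 58.70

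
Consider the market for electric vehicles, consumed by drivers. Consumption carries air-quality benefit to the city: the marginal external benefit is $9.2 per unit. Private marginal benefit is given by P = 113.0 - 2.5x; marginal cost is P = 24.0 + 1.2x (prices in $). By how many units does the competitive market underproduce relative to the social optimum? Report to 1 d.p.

2.5 units

Market equilibrium (private): 24.0 + 1.2x = 113.0 - 2.5x → x_m = 24.0541.
Social marginal benefit = demand + MEB = 122.2 - 2.5x.
Set SMB = MC: 122.2 - 2.5x = 24.0 + 1.2x → x* = 26.5405.
Gap = |24.0541 − 26.5405| = 2.4864.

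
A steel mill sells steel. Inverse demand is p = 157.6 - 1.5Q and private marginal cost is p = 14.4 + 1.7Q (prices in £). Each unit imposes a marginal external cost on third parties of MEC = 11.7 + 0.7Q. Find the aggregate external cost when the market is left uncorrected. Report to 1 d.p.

£1224.5

Market equilibrium (private): 14.4 + 1.7Q = 157.6 - 1.5Q → Q_m = 44.7500.
Total external cost = ∫₀^{Q_m} (11.7 + 0.7Q) dQ = 11.7×44.7500 + ½×0.7×44.7500² = 1224.4719.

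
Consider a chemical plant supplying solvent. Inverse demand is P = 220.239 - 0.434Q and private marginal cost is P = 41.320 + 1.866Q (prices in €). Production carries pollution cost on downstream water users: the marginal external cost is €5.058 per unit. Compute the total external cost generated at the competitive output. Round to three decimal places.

€393.466

Market equilibrium (private): 41.320 + 1.866Q = 220.239 - 0.434Q → Q_m = 77.7909.
Total external cost = MEC × Q_m = 5.058 × 77.7909 = 393.4664.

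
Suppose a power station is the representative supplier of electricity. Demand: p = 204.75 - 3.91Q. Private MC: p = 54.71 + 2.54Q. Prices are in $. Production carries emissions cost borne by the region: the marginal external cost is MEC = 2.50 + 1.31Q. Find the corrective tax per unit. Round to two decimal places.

Social marginal cost = private MC + MEC = 57.21 + 3.85Q.
Set SMC = demand: 57.21 + 3.85Q = 204.75 - 3.91Q → Q* = 19.0129.
The Pigouvian tax equals MEC at Q*: 2.50 + 1.31×19.0129 = 27.4069.

tax = $27.41 per unit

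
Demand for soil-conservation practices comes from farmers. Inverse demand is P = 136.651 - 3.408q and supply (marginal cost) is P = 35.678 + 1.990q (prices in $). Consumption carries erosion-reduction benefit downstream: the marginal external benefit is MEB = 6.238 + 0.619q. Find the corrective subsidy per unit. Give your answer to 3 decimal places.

subsidy = $20.125 per unit

Social marginal benefit = demand + MEB = 142.889 - 2.789q.
Set SMB = MC: 142.889 - 2.789q = 35.678 + 1.990q → q* = 22.4338.
The Pigouvian subsidy equals MEB at q*: 6.238 + 0.619×22.4338 = 20.1245.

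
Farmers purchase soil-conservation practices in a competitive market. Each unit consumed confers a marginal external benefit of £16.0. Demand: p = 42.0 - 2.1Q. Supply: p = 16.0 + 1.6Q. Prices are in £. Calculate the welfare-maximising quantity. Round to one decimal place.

Social marginal benefit = demand + MEB = 58.0 - 2.1Q.
Set SMB = MC: 58.0 - 2.1Q = 16.0 + 1.6Q → Q* = 11.3514.

Q* = 11.4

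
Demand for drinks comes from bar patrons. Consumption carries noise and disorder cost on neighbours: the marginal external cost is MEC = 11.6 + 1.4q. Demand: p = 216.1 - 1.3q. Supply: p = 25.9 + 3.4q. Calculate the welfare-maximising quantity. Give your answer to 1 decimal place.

q* = 29.3

Social marginal benefit = demand − MEC = 204.5 - 2.7q.
Set SMB = MC: 204.5 - 2.7q = 25.9 + 3.4q → q* = 29.2787.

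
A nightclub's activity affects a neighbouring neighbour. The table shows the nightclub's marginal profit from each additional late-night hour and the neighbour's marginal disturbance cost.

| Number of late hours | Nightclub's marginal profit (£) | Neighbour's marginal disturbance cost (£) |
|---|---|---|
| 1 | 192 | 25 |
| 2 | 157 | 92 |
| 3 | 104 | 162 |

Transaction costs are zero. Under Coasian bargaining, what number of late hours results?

Bargaining reaches the level where marginal profit last exceeds marginal disturbance cost.
That holds through level 2 (157 ≥ 92) but not at 3 (104 < 162).

2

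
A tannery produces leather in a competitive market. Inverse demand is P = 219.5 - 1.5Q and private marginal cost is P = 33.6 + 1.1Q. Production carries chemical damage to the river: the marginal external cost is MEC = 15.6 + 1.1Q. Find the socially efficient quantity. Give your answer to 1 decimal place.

Q* = 46.0

Social marginal cost = private MC + MEC = 49.2 + 2.2Q.
Set SMC = demand: 49.2 + 2.2Q = 219.5 - 1.5Q → Q* = 46.0270.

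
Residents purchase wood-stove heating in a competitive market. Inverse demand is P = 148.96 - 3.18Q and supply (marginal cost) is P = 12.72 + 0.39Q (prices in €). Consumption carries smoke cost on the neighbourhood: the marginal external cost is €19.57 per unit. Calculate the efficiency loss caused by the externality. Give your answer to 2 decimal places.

DWL = €53.64

Market equilibrium (private): 12.72 + 0.39Q = 148.96 - 3.18Q → Q_m = 38.1625.
Social marginal benefit = demand − MEC = 129.39 - 3.18Q.
Set SMB = MC: 129.39 - 3.18Q = 12.72 + 0.39Q → Q* = 32.6807.
The welfare-loss triangle has base |Q_m − Q*| and height MEC(Q_m) (the vertical gap between SMB and MC is zero at Q* and MEC at Q_m).
DWL = ½ × 5.4818 × 19.5700 = 53.6394.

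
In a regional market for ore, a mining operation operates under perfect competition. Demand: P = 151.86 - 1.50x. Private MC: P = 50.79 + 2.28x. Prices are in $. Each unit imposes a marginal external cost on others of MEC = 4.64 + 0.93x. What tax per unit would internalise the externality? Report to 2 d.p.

Social marginal cost = private MC + MEC = 55.43 + 3.21x.
Set SMC = demand: 55.43 + 3.21x = 151.86 - 1.50x → x* = 20.4735.
The Pigouvian tax equals MEC at x*: 4.64 + 0.93×20.4735 = 23.6804.

tax = $23.68 per unit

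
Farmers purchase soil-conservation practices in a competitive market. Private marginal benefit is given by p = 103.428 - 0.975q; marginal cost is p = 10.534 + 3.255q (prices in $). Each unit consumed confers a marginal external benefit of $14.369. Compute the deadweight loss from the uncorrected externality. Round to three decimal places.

DWL = $24.405

Market equilibrium (private): 10.534 + 3.255q = 103.428 - 0.975q → q_m = 21.9608.
Social marginal benefit = demand + MEB = 117.797 - 0.975q.
Set SMB = MC: 117.797 - 0.975q = 10.534 + 3.255q → q* = 25.3577.
Between q* and q_m the wedge SMB − MC runs linearly from 0 to MEB(q_m), so the loss is a triangle.
DWL = ½ × 3.3969 × 14.3690 = 24.4050.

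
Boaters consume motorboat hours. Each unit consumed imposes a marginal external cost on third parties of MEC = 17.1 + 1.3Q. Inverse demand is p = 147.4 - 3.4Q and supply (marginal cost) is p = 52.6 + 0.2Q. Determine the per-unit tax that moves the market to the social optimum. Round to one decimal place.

tax = 37.7 per unit

Social marginal benefit = demand − MEC = 130.3 - 4.7Q.
Set SMB = MC: 130.3 - 4.7Q = 52.6 + 0.2Q → Q* = 15.8571.
The Pigouvian tax equals MEC at Q*: 17.1 + 1.3×15.8571 = 37.7142.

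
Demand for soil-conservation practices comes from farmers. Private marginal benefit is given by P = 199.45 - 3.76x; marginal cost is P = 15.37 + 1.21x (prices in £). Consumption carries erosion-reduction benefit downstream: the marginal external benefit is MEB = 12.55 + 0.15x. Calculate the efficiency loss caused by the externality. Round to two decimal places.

Market equilibrium (private): 15.37 + 1.21x = 199.45 - 3.76x → x_m = 37.0382.
Social marginal benefit = demand + MEB = 212.00 - 3.61x.
Set SMB = MC: 212.00 - 3.61x = 15.37 + 1.21x → x* = 40.7946.
Between x* and x_m the wedge SMB − MC runs linearly from 0 to MEB(x_m), so the loss is a triangle.
DWL = ½ × 3.7564 × 18.1057 = 34.0061.

DWL = £34.01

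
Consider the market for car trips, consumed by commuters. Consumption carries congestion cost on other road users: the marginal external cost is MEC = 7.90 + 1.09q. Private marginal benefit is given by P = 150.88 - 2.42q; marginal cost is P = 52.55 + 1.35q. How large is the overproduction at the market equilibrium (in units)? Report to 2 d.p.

7.48 units

Market equilibrium (private): 52.55 + 1.35q = 150.88 - 2.42q → q_m = 26.0822.
Social marginal benefit = demand − MEC = 142.98 - 3.51q.
Set SMB = MC: 142.98 - 3.51q = 52.55 + 1.35q → q* = 18.6070.
Gap = |26.0822 − 18.6070| = 7.4752.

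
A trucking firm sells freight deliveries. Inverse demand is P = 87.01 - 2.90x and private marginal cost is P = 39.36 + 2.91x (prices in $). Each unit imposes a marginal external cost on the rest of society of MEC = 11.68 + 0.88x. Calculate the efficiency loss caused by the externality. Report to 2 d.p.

DWL = $26.69

Market equilibrium (private): 39.36 + 2.91x = 87.01 - 2.90x → x_m = 8.2014.
Social marginal cost = private MC + MEC = 51.04 + 3.79x.
Set SMC = demand: 51.04 + 3.79x = 87.01 - 2.90x → x* = 5.3767.
Between x* and x_m the wedge SMC − demand runs linearly from 0 to MEC(x_m), so the loss is a triangle.
DWL = ½ × 2.8247 × 18.8972 = 26.6895.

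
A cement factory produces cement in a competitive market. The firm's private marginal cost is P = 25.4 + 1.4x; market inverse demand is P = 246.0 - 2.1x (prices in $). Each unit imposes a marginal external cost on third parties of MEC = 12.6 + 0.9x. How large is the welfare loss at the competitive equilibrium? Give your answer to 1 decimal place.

DWL = $546.1

Market equilibrium (private): 25.4 + 1.4x = 246.0 - 2.1x → x_m = 63.0286.
Social marginal cost = private MC + MEC = 38.0 + 2.3x.
Set SMC = demand: 38.0 + 2.3x = 246.0 - 2.1x → x* = 47.2727.
The welfare-loss triangle has base |x_m − x*| and height MEC(x_m) (the vertical gap between SMC and demand is zero at x* and MEC at x_m).
DWL = ½ × 15.7559 × 69.3257 = 546.1444.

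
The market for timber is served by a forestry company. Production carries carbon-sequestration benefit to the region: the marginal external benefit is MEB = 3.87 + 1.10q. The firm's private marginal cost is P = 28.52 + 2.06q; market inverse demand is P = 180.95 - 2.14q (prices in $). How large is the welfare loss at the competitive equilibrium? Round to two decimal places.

DWL = $309.31

Market equilibrium (private): 28.52 + 2.06q = 180.95 - 2.14q → q_m = 36.2929.
Social marginal cost = private MC − MEB = 24.65 + 0.96q.
Set SMC = demand: 24.65 + 0.96q = 180.95 - 2.14q → q* = 50.4194.
Height of the DWL triangle at q_m is demand(q_m) − SMC(q_m) = MEB(q_m) = 43.7921.
DWL = ½ × 14.1265 × 43.7921 = 309.3146.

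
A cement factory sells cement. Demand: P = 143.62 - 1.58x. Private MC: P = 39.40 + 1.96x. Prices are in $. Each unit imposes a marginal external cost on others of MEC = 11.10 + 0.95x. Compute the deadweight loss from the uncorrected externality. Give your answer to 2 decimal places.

Market equilibrium (private): 39.40 + 1.96x = 143.62 - 1.58x → x_m = 29.4407.
Social marginal cost = private MC + MEC = 50.50 + 2.91x.
Set SMC = demand: 50.50 + 2.91x = 143.62 - 1.58x → x* = 20.7394.
The loss is the area between SMC and demand from x* to x_m; with linear curves that's a triangle of height MEC(x_m).
DWL = ½ × 8.7013 × 39.0686 = 169.9738.

DWL = $169.97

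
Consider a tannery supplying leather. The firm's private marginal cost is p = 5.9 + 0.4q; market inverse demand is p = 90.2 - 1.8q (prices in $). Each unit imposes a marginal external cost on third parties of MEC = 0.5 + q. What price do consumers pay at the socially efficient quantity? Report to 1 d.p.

Social marginal cost = private MC + MEC = 6.4 + 1.4q.
Set SMC = demand: 6.4 + 1.4q = 90.2 - 1.8q → q* = 26.1875.
Consumer price on the demand curve at q*: 90.2 − 1.8×26.1875 = 43.0625.

P = $43.1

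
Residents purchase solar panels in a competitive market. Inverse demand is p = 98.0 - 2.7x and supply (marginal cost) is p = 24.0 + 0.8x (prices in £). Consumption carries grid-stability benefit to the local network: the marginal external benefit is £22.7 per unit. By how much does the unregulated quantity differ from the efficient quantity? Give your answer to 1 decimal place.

6.5 units

Market equilibrium (private): 24.0 + 0.8x = 98.0 - 2.7x → x_m = 21.1429.
Social marginal benefit = demand + MEB = 120.7 - 2.7x.
Set SMB = MC: 120.7 - 2.7x = 24.0 + 0.8x → x* = 27.6286.
Gap = |21.1429 − 27.6286| = 6.4857.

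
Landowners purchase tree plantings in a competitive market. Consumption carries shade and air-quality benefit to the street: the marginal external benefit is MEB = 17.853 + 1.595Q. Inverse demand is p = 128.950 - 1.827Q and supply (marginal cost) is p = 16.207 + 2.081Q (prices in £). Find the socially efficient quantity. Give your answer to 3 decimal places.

Social marginal benefit = demand + MEB = 146.803 - 0.232Q.
Set SMB = MC: 146.803 - 0.232Q = 16.207 + 2.081Q → Q* = 56.4617.

Q* = 56.462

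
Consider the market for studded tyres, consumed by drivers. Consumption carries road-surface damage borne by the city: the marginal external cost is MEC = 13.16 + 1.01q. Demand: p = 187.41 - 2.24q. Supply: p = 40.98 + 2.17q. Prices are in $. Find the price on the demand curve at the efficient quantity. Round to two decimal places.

Social marginal benefit = demand − MEC = 174.25 - 3.25q.
Set SMB = MC: 174.25 - 3.25q = 40.98 + 2.17q → q* = 24.5886.
Consumer price on the demand curve at q*: 187.41 − 2.24×24.5886 = 132.3315.

P = $132.33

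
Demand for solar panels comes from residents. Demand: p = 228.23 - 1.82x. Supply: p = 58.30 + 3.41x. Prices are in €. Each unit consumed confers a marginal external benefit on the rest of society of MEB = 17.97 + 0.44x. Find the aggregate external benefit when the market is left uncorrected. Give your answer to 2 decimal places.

Market equilibrium (private): 58.30 + 3.41x = 228.23 - 1.82x → x_m = 32.4914.
Total external benefit = ∫₀^{x_m} (17.97 + 0.44x) dx = 17.97×32.4914 + ½×0.44×32.4914² = 816.1225.

€816.12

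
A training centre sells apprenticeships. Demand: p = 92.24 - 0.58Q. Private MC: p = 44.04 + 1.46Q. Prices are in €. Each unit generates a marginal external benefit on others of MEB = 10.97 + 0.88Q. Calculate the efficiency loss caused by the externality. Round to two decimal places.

Market equilibrium (private): 44.04 + 1.46Q = 92.24 - 0.58Q → Q_m = 23.6275.
Social marginal cost = private MC − MEB = 33.07 + 0.58Q.
Set SMC = demand: 33.07 + 0.58Q = 92.24 - 0.58Q → Q* = 51.0086.
Between Q* and Q_m the wedge demand − SMC runs linearly from 0 to MEB(Q_m), so the loss is a triangle.
DWL = ½ × 27.3811 × 31.7622 = 434.8420.

DWL = €434.84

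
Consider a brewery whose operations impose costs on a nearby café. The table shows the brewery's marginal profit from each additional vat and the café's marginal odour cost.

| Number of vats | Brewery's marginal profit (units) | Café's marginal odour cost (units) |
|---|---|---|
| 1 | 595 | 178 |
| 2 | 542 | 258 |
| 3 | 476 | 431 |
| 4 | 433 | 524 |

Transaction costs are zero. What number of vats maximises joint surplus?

Bargaining reaches the level where marginal profit last exceeds marginal odour cost.
That holds through level 3 (476 ≥ 431) but not at 4 (433 < 524).

3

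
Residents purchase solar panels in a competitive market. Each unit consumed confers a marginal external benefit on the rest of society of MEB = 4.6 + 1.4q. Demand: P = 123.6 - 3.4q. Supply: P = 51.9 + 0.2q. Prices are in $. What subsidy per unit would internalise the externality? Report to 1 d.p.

Social marginal benefit = demand + MEB = 128.2 - 2.0q.
Set SMB = MC: 128.2 - 2.0q = 51.9 + 0.2q → q* = 34.6818.
The Pigouvian subsidy equals MEB at q*: 4.6 + 1.4×34.6818 = 53.1545.

subsidy = $53.2 per unit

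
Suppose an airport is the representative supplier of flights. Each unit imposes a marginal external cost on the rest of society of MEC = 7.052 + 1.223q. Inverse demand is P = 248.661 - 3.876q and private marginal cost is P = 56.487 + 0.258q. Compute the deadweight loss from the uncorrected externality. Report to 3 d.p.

Market equilibrium (private): 56.487 + 0.258q = 248.661 - 3.876q → q_m = 46.4862.
Social marginal cost = private MC + MEC = 63.539 + 1.481q.
Set SMC = demand: 63.539 + 1.481q = 248.661 - 3.876q → q* = 34.5570.
Height of the DWL triangle at q_m is SMC(q_m) − demand(q_m) = MEC(q_m) = 63.9046.
DWL = ½ × 11.9292 × 63.9046 = 381.1654.

DWL = 381.165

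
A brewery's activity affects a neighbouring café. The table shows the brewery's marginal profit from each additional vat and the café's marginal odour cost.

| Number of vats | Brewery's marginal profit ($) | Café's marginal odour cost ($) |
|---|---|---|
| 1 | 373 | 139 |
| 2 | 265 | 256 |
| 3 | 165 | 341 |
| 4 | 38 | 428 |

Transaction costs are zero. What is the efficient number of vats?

2

Bargaining reaches the level where marginal profit last exceeds marginal odour cost.
That holds through level 2 (265 ≥ 256) but not at 3 (165 < 341).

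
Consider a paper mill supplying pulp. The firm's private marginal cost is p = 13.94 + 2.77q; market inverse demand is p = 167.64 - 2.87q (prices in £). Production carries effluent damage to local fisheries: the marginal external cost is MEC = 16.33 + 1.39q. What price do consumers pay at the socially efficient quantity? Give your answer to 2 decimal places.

Social marginal cost = private MC + MEC = 30.27 + 4.16q.
Set SMC = demand: 30.27 + 4.16q = 167.64 - 2.87q → q* = 19.5405.
Consumer price on the demand curve at q*: 167.64 − 2.87×19.5405 = 111.5588.

P = £111.56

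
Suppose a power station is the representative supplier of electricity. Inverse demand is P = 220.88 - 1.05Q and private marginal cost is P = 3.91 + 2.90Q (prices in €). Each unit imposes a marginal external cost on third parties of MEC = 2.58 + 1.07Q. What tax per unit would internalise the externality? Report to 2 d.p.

Social marginal cost = private MC + MEC = 6.49 + 3.97Q.
Set SMC = demand: 6.49 + 3.97Q = 220.88 - 1.05Q → Q* = 42.7072.
The Pigouvian tax equals MEC at Q*: 2.58 + 1.07×42.7072 = 48.2767.

tax = €48.28 per unit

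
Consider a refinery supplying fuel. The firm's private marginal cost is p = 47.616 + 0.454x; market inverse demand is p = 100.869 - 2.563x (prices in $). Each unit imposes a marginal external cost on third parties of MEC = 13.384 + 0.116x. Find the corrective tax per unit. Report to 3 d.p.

Social marginal cost = private MC + MEC = 61.000 + 0.570x.
Set SMC = demand: 61.000 + 0.570x = 100.869 - 2.563x → x* = 12.7255.
The Pigouvian tax equals MEC at x*: 13.384 + 0.116×12.7255 = 14.8602.

tax = $14.860 per unit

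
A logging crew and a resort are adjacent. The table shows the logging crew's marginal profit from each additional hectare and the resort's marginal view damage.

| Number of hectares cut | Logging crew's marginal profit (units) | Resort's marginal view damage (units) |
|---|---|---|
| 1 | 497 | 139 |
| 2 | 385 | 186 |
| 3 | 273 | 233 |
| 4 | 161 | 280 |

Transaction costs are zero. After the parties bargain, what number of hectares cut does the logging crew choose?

Bargaining reaches the level where marginal profit last exceeds marginal view damage.
That holds through level 3 (273 ≥ 233) but not at 4 (161 < 280).

3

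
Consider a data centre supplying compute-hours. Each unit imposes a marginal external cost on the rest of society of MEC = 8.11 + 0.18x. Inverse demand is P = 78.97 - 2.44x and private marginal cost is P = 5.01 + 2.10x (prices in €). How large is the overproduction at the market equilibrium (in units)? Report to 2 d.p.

2.34 units

Market equilibrium (private): 5.01 + 2.10x = 78.97 - 2.44x → x_m = 16.2907.
Social marginal cost = private MC + MEC = 13.12 + 2.28x.
Set SMC = demand: 13.12 + 2.28x = 78.97 - 2.44x → x* = 13.9513.
Gap = |16.2907 − 13.9513| = 2.3394.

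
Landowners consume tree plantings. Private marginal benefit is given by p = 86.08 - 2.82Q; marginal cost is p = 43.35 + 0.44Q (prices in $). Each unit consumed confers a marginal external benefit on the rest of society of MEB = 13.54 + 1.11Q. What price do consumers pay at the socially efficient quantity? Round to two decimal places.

P = $12.27

Social marginal benefit = demand + MEB = 99.62 - 1.71Q.
Set SMB = MC: 99.62 - 1.71Q = 43.35 + 0.44Q → Q* = 26.1721.
Consumer price on the demand curve at Q*: 86.08 − 2.82×26.1721 = 12.2747.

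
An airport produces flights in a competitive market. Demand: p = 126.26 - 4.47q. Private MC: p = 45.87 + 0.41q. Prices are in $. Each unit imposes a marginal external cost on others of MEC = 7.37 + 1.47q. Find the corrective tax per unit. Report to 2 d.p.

Social marginal cost = private MC + MEC = 53.24 + 1.88q.
Set SMC = demand: 53.24 + 1.88q = 126.26 - 4.47q → q* = 11.4992.
The Pigouvian tax equals MEC at q*: 7.37 + 1.47×11.4992 = 24.2738.

tax = $24.27 per unit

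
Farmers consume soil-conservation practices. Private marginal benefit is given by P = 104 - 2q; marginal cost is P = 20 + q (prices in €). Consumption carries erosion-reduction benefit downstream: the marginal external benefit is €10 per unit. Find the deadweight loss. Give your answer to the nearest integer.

DWL = €17

Market equilibrium (private): 20 + q = 104 - 2q → q_m = 28.0000.
Social marginal benefit = demand + MEB = 114 - 2q.
Set SMB = MC: 114 - 2q = 20 + q → q* = 31.3333.
The loss is the area between SMB and MC from q* to q_m; with linear curves that's a triangle of height MEB(q_m).
DWL = ½ × 3.3333 × 10.0000 = 16.6665.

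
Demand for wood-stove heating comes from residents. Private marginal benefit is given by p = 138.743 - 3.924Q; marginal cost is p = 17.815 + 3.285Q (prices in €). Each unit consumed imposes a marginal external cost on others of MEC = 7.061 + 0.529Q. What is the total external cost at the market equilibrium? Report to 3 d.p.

Market equilibrium (private): 17.815 + 3.285Q = 138.743 - 3.924Q → Q_m = 16.7746.
Total external cost = ∫₀^{Q_m} (7.061 + 0.529Q) dQ = 7.061×16.7746 + ½×0.529×16.7746² = 192.8724.

€192.872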